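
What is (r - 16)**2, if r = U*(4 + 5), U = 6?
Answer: 1444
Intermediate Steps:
r = 54 (r = 6*(4 + 5) = 6*9 = 54)
(r - 16)**2 = (54 - 16)**2 = 38**2 = 1444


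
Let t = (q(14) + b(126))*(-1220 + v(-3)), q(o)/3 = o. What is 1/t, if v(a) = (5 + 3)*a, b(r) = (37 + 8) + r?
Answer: -1/264972 ≈ -3.7740e-6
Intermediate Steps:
b(r) = 45 + r
v(a) = 8*a
q(o) = 3*o
t = -264972 (t = (3*14 + (45 + 126))*(-1220 + 8*(-3)) = (42 + 171)*(-1220 - 24) = 213*(-1244) = -264972)
1/t = 1/(-264972) = -1/264972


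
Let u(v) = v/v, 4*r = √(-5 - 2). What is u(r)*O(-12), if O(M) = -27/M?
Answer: 9/4 ≈ 2.2500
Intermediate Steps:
r = I*√7/4 (r = √(-5 - 2)/4 = √(-7)/4 = (I*√7)/4 = I*√7/4 ≈ 0.66144*I)
u(v) = 1
u(r)*O(-12) = 1*(-27/(-12)) = 1*(-27*(-1/12)) = 1*(9/4) = 9/4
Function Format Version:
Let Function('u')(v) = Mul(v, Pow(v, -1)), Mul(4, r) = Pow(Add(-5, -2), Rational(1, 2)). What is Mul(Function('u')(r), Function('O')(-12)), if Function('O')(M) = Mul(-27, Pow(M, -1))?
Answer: Rational(9, 4) ≈ 2.2500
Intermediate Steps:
r = Mul(Rational(1, 4), I, Pow(7, Rational(1, 2))) (r = Mul(Rational(1, 4), Pow(Add(-5, -2), Rational(1, 2))) = Mul(Rational(1, 4), Pow(-7, Rational(1, 2))) = Mul(Rational(1, 4), Mul(I, Pow(7, Rational(1, 2)))) = Mul(Rational(1, 4), I, Pow(7, Rational(1, 2))) ≈ Mul(0.66144, I))
Function('u')(v) = 1
Mul(Function('u')(r), Function('O')(-12)) = Mul(1, Mul(-27, Pow(-12, -1))) = Mul(1, Mul(-27, Rational(-1, 12))) = Mul(1, Rational(9, 4)) = Rational(9, 4)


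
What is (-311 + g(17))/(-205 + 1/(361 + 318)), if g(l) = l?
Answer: 33271/23199 ≈ 1.4342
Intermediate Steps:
(-311 + g(17))/(-205 + 1/(361 + 318)) = (-311 + 17)/(-205 + 1/(361 + 318)) = -294/(-205 + 1/679) = -294/(-139194/679) = -294*(-679/139194) = 33271/23199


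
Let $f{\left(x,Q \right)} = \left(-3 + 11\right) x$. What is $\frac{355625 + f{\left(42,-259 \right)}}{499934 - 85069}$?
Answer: $\frac{355961}{414865} \approx 0.85802$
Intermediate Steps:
$f{\left(x,Q \right)} = 8 x$
$\frac{355625 + f{\left(42,-259 \right)}}{499934 - 85069} = \frac{355625 + 8 \cdot 42}{499934 - 85069} = \frac{355625 + 336}{414865} = 355961 \cdot \frac{1}{414865} = \frac{355961}{414865}$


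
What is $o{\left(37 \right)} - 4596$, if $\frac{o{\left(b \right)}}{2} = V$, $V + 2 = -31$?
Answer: $-4662$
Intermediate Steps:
$V = -33$ ($V = -2 - 31 = -33$)
$o{\left(b \right)} = -66$ ($o{\left(b \right)} = 2 \left(-33\right) = -66$)
$o{\left(37 \right)} - 4596 = -66 - 4596 = -4662$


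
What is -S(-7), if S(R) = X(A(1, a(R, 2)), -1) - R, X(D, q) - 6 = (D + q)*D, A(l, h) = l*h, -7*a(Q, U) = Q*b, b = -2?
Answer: -19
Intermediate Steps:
a(Q, U) = 2*Q/7 (a(Q, U) = -Q*(-2)/7 = -(-2)*Q/7 = 2*Q/7)
A(l, h) = h*l
X(D, q) = 6 + D*(D + q) (X(D, q) = 6 + (D + q)*D = 6 + D*(D + q))
S(R) = 6 - 9*R/7 + 4*R²/49 (S(R) = (6 + ((2*R/7)*1)² + ((2*R/7)*1)*(-1)) - R = (6 + (2*R/7)² + (2*R/7)*(-1)) - R = (6 + 4*R²/49 - 2*R/7) - R = (6 - 2*R/7 + 4*R²/49) - R = 6 - 9*R/7 + 4*R²/49)
-S(-7) = -(6 - 9/7*(-7) + (4/49)*(-7)²) = -(6 + 9 + (4/49)*49) = -(6 + 9 + 4) = -1*19 = -19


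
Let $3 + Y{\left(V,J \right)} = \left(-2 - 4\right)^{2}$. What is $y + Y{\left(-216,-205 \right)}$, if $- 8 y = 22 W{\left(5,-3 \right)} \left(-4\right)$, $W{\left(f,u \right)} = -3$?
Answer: $0$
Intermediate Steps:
$Y{\left(V,J \right)} = 33$ ($Y{\left(V,J \right)} = -3 + \left(-2 - 4\right)^{2} = -3 + \left(-6\right)^{2} = -3 + 36 = 33$)
$y = -33$ ($y = - \frac{22 \left(-3\right) \left(-4\right)}{8} = - \frac{\left(-66\right) \left(-4\right)}{8} = \left(- \frac{1}{8}\right) 264 = -33$)
$y + Y{\left(-216,-205 \right)} = -33 + 33 = 0$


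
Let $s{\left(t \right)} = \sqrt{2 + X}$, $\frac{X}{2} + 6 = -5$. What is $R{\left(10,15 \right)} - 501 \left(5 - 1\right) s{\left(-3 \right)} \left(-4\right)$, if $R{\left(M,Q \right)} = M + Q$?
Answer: $25 + 16032 i \sqrt{5} \approx 25.0 + 35849.0 i$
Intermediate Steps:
$X = -22$ ($X = -12 + 2 \left(-5\right) = -12 - 10 = -22$)
$s{\left(t \right)} = 2 i \sqrt{5}$ ($s{\left(t \right)} = \sqrt{2 - 22} = \sqrt{-20} = 2 i \sqrt{5}$)
$R{\left(10,15 \right)} - 501 \left(5 - 1\right) s{\left(-3 \right)} \left(-4\right) = \left(10 + 15\right) - 501 \left(5 - 1\right) 2 i \sqrt{5} \left(-4\right) = 25 - 501 \left(5 - 1\right) 2 i \sqrt{5} \left(-4\right) = 25 - 501 \cdot 4 \cdot 2 i \sqrt{5} \left(-4\right) = 25 - 501 \cdot 8 i \sqrt{5} \left(-4\right) = 25 - 501 \left(- 32 i \sqrt{5}\right) = 25 + 16032 i \sqrt{5}$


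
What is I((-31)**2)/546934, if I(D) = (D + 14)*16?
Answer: 7800/273467 ≈ 0.028523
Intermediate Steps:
I(D) = 224 + 16*D (I(D) = (14 + D)*16 = 224 + 16*D)
I((-31)**2)/546934 = (224 + 16*(-31)**2)/546934 = (224 + 16*961)*(1/546934) = (224 + 15376)*(1/546934) = 15600*(1/546934) = 7800/273467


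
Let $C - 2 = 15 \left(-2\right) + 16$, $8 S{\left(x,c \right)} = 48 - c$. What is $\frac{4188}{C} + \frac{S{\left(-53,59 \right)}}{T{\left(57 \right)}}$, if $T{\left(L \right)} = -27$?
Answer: $- \frac{75373}{216} \approx -348.95$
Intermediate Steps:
$S{\left(x,c \right)} = 6 - \frac{c}{8}$ ($S{\left(x,c \right)} = \frac{48 - c}{8} = 6 - \frac{c}{8}$)
$C = -12$ ($C = 2 + \left(15 \left(-2\right) + 16\right) = 2 + \left(-30 + 16\right) = 2 - 14 = -12$)
$\frac{4188}{C} + \frac{S{\left(-53,59 \right)}}{T{\left(57 \right)}} = \frac{4188}{-12} + \frac{6 - \frac{59}{8}}{-27} = 4188 \left(- \frac{1}{12}\right) + \left(6 - \frac{59}{8}\right) \left(- \frac{1}{27}\right) = -349 - - \frac{11}{216} = -349 + \frac{11}{216} = - \frac{75373}{216}$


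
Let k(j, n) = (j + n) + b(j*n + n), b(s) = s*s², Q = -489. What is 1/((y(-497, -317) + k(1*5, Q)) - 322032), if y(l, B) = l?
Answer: -1/25257239517 ≈ -3.9593e-11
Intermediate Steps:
b(s) = s³
k(j, n) = j + n + (n + j*n)³ (k(j, n) = (j + n) + (j*n + n)³ = (j + n) + (n + j*n)³ = j + n + (n + j*n)³)
1/((y(-497, -317) + k(1*5, Q)) - 322032) = 1/((-497 + (1*5 - 489 + (-489)³*(1 + 1*5)³)) - 322032) = 1/((-497 + (5 - 489 - 116930169*(1 + 5)³)) - 322032) = 1/((-497 + (5 - 489 - 116930169*6³)) - 322032) = 1/((-497 + (5 - 489 - 116930169*216)) - 322032) = 1/((-497 + (5 - 489 - 25256916504)) - 322032) = 1/((-497 - 25256916988) - 322032) = 1/(-25256917485 - 322032) = 1/(-25257239517) = -1/25257239517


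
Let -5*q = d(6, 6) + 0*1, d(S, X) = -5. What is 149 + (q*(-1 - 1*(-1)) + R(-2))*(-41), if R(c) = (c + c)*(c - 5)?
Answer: -999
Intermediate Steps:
q = 1 (q = -(-5 + 0*1)/5 = -(-5 + 0)/5 = -⅕*(-5) = 1)
R(c) = 2*c*(-5 + c) (R(c) = (2*c)*(-5 + c) = 2*c*(-5 + c))
149 + (q*(-1 - 1*(-1)) + R(-2))*(-41) = 149 + (1*(-1 - 1*(-1)) + 2*(-2)*(-5 - 2))*(-41) = 149 + (1*(-1 + 1) + 2*(-2)*(-7))*(-41) = 149 + (1*0 + 28)*(-41) = 149 + (0 + 28)*(-41) = 149 + 28*(-41) = 149 - 1148 = -999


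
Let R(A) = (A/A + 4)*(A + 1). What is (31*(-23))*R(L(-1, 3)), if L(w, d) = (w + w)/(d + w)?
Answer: 0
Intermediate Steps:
L(w, d) = 2*w/(d + w) (L(w, d) = (2*w)/(d + w) = 2*w/(d + w))
R(A) = 5 + 5*A (R(A) = (1 + 4)*(1 + A) = 5*(1 + A) = 5 + 5*A)
(31*(-23))*R(L(-1, 3)) = (31*(-23))*(5 + 5*(2*(-1)/(3 - 1))) = -713*(5 + 5*(2*(-1)/2)) = -713*(5 + 5*(2*(-1)*(½))) = -713*(5 + 5*(-1)) = -713*(5 - 5) = -713*0 = 0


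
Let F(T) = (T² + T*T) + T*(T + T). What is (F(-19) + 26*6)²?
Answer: 2560000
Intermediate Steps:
F(T) = 4*T² (F(T) = (T² + T²) + T*(2*T) = 2*T² + 2*T² = 4*T²)
(F(-19) + 26*6)² = (4*(-19)² + 26*6)² = (4*361 + 156)² = (1444 + 156)² = 1600² = 2560000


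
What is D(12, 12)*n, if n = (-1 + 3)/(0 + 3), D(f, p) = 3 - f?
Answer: -6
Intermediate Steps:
n = ⅔ (n = 2/3 = 2*(⅓) = ⅔ ≈ 0.66667)
D(12, 12)*n = (3 - 1*12)*(⅔) = (3 - 12)*(⅔) = -9*⅔ = -6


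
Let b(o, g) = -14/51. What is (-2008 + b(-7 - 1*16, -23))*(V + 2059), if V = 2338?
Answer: -450349534/51 ≈ -8.8304e+6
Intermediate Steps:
b(o, g) = -14/51 (b(o, g) = -14*1/51 = -14/51)
(-2008 + b(-7 - 1*16, -23))*(V + 2059) = (-2008 - 14/51)*(2338 + 2059) = -102422/51*4397 = -450349534/51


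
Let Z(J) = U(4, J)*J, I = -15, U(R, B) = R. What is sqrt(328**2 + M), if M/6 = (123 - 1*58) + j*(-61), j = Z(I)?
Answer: sqrt(129934) ≈ 360.46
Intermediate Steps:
Z(J) = 4*J
j = -60 (j = 4*(-15) = -60)
M = 22350 (M = 6*((123 - 1*58) - 60*(-61)) = 6*((123 - 58) + 3660) = 6*(65 + 3660) = 6*3725 = 22350)
sqrt(328**2 + M) = sqrt(328**2 + 22350) = sqrt(107584 + 22350) = sqrt(129934)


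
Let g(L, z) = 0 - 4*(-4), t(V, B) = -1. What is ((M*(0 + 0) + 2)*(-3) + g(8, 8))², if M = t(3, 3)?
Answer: 100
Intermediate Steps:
M = -1
g(L, z) = 16 (g(L, z) = 0 + 16 = 16)
((M*(0 + 0) + 2)*(-3) + g(8, 8))² = ((-(0 + 0) + 2)*(-3) + 16)² = ((-1*0 + 2)*(-3) + 16)² = ((0 + 2)*(-3) + 16)² = (2*(-3) + 16)² = (-6 + 16)² = 10² = 100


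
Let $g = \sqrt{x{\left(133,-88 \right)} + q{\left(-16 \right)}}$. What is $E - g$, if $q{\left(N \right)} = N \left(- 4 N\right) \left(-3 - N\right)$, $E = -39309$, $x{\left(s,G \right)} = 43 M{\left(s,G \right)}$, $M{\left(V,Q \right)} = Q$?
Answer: $-39309 - 2 i \sqrt{4274} \approx -39309.0 - 130.75 i$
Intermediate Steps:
$x{\left(s,G \right)} = 43 G$
$q{\left(N \right)} = - 4 N^{2} \left(-3 - N\right)$
$g = 2 i \sqrt{4274}$ ($g = \sqrt{43 \left(-88\right) + 4 \left(-16\right)^{2} \left(3 - 16\right)} = \sqrt{-3784 + 4 \cdot 256 \left(-13\right)} = \sqrt{-3784 - 13312} = \sqrt{-17096} = 2 i \sqrt{4274} \approx 130.75 i$)
$E - g = -39309 - 2 i \sqrt{4274}$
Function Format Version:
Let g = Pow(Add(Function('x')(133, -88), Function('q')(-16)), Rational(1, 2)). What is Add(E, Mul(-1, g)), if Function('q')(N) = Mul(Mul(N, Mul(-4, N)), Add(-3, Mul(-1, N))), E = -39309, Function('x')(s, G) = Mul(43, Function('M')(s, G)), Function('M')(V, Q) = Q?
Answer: Add(-39309, Mul(-2, I, Pow(4274, Rational(1, 2)))) ≈ Add(-39309., Mul(-130.75, I))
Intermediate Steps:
Function('x')(s, G) = Mul(43, G)
Function('q')(N) = Mul(-4, Pow(N, 2), Add(-3, Mul(-1, N))) (Function('q')(N) = Mul(Mul(-4, Pow(N, 2)), Add(-3, Mul(-1, N))) = Mul(-4, Pow(N, 2), Add(-3, Mul(-1, N))))
g = Mul(2, I, Pow(4274, Rational(1, 2))) (g = Pow(Add(Mul(43, -88), Mul(4, Pow(-16, 2), Add(3, -16))), Rational(1, 2)) = Pow(Add(-3784, Mul(4, 256, -13)), Rational(1, 2)) = Pow(Add(-3784, -13312), Rational(1, 2)) = Pow(-17096, Rational(1, 2)) = Mul(2, I, Pow(4274, Rational(1, 2))) ≈ Mul(130.75, I))
Add(E, Mul(-1, g)) = Add(-39309, Mul(-1, Mul(2, I, Pow(4274, Rational(1, 2))))) = Add(-39309, Mul(-2, I, Pow(4274, Rational(1, 2))))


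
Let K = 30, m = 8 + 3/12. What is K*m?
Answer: 495/2 ≈ 247.50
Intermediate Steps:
m = 33/4 (m = 8 + (1/12)*3 = 8 + 1/4 = 33/4 ≈ 8.2500)
K*m = 30*(33/4) = 495/2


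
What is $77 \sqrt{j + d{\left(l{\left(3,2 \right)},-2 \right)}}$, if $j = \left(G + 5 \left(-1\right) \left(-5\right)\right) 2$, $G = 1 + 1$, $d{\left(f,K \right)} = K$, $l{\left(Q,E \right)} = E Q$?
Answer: $154 \sqrt{13} \approx 555.25$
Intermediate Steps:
$G = 2$
$j = 54$ ($j = \left(2 + 5 \left(-1\right) \left(-5\right)\right) 2 = \left(2 - -25\right) 2 = \left(2 + 25\right) 2 = 27 \cdot 2 = 54$)
$77 \sqrt{j + d{\left(l{\left(3,2 \right)},-2 \right)}} = 77 \sqrt{54 - 2} = 77 \sqrt{52} = 77 \cdot 2 \sqrt{13} = 154 \sqrt{13}$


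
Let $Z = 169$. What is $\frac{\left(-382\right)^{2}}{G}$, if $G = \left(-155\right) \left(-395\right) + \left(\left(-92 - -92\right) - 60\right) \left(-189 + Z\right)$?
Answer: $\frac{145924}{62425} \approx 2.3376$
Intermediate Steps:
$G = 62425$ ($G = \left(-155\right) \left(-395\right) + \left(\left(-92 - -92\right) - 60\right) \left(-189 + 169\right) = 61225 + \left(\left(-92 + 92\right) - 60\right) \left(-20\right) = 61225 + \left(0 - 60\right) \left(-20\right) = 61225 - -1200 = 61225 + 1200 = 62425$)
$\frac{\left(-382\right)^{2}}{G} = \frac{\left(-382\right)^{2}}{62425} = 145924 \cdot \frac{1}{62425} = \frac{145924}{62425}$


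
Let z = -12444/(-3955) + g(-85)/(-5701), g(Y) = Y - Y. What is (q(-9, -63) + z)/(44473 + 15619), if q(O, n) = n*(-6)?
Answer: 753717/118831930 ≈ 0.0063427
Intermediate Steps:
g(Y) = 0
z = 12444/3955 (z = -12444/(-3955) + 0/(-5701) = -12444*(-1/3955) + 0*(-1/5701) = 12444/3955 + 0 = 12444/3955 ≈ 3.1464)
q(O, n) = -6*n
(q(-9, -63) + z)/(44473 + 15619) = (-6*(-63) + 12444/3955)/(44473 + 15619) = (378 + 12444/3955)/60092 = (1507434/3955)*(1/60092) = 753717/118831930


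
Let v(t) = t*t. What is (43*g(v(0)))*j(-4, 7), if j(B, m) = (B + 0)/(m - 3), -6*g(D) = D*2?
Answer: 0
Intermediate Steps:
v(t) = t**2
g(D) = -D/3 (g(D) = -D*2/6 = -D/3)
j(B, m) = B/(-3 + m)
(43*g(v(0)))*j(-4, 7) = (43*(-1/3*0**2))*(-4/(-3 + 7)) = (43*(-1/3*0))*(-4/4) = (43*0)*(-4*1/4) = 0*(-1) = 0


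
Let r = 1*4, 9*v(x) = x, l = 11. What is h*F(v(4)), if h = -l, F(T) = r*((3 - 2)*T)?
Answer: -176/9 ≈ -19.556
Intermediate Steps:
v(x) = x/9
r = 4
F(T) = 4*T (F(T) = 4*((3 - 2)*T) = 4*(1*T) = 4*T)
h = -11 (h = -1*11 = -11)
h*F(v(4)) = -44*(⅑)*4 = -44*4/9 = -11*16/9 = -176/9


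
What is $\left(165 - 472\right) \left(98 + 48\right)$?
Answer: $-44822$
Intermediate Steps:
$\left(165 - 472\right) \left(98 + 48\right) = \left(-307\right) 146 = -44822$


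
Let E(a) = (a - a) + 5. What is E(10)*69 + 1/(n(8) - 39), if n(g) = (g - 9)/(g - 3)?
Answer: 67615/196 ≈ 344.97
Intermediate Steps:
n(g) = (-9 + g)/(-3 + g)
E(a) = 5 (E(a) = 0 + 5 = 5)
E(10)*69 + 1/(n(8) - 39) = 5*69 + 1/((-9 + 8)/(-3 + 8) - 39) = 345 + 1/(-1/5 - 39) = 345 + 1/((⅕)*(-1) - 39) = 345 + 1/(-⅕ - 39) = 345 + 1/(-196/5) = 345 - 5/196 = 67615/196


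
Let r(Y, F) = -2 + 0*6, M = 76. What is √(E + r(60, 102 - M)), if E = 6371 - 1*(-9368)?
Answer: √15737 ≈ 125.45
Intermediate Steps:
E = 15739 (E = 6371 + 9368 = 15739)
r(Y, F) = -2 (r(Y, F) = -2 + 0 = -2)
√(E + r(60, 102 - M)) = √(15739 - 2) = √15737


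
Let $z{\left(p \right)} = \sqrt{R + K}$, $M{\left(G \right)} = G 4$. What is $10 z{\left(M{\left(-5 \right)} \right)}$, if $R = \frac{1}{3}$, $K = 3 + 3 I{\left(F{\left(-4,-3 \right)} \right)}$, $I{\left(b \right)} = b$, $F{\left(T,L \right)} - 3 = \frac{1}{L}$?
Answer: $\frac{10 \sqrt{102}}{3} \approx 33.665$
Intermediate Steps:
$F{\left(T,L \right)} = 3 + \frac{1}{L}$
$M{\left(G \right)} = 4 G$
$K = 11$ ($K = 3 + 3 \left(3 + \frac{1}{-3}\right) = 3 + 3 \left(3 - \frac{1}{3}\right) = 3 + 3 \cdot \frac{8}{3} = 3 + 8 = 11$)
$R = \frac{1}{3} \approx 0.33333$
$z{\left(p \right)} = \frac{\sqrt{102}}{3}$ ($z{\left(p \right)} = \sqrt{\frac{1}{3} + 11} = \sqrt{\frac{34}{3}} = \frac{\sqrt{102}}{3}$)
$10 z{\left(M{\left(-5 \right)} \right)} = 10 \frac{\sqrt{102}}{3} = \frac{10 \sqrt{102}}{3}$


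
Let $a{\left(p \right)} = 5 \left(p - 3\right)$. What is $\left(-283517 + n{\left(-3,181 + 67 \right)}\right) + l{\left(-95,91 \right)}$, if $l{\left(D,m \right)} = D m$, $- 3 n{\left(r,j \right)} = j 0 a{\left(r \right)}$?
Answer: $-292162$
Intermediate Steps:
$a{\left(p \right)} = -15 + 5 p$ ($a{\left(p \right)} = 5 \left(-3 + p\right) = -15 + 5 p$)
$n{\left(r,j \right)} = 0$ ($n{\left(r,j \right)} = - \frac{j 0 \left(-15 + 5 r\right)}{3} = - \frac{0 \left(-15 + 5 r\right)}{3} = \left(- \frac{1}{3}\right) 0 = 0$)
$\left(-283517 + n{\left(-3,181 + 67 \right)}\right) + l{\left(-95,91 \right)} = \left(-283517 + 0\right) - 8645 = -283517 - 8645 = -292162$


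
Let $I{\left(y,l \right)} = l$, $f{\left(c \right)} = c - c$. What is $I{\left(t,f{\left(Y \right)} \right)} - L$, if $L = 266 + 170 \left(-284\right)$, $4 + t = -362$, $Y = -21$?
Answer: $48014$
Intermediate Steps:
$t = -366$ ($t = -4 - 362 = -366$)
$f{\left(c \right)} = 0$
$L = -48014$ ($L = 266 - 48280 = -48014$)
$I{\left(t,f{\left(Y \right)} \right)} - L = 0 - -48014 = 0 + 48014 = 48014$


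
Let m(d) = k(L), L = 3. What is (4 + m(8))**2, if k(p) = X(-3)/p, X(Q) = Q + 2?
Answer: 121/9 ≈ 13.444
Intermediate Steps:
X(Q) = 2 + Q
k(p) = -1/p (k(p) = (2 - 3)/p = -1/p)
m(d) = -1/3
(4 + m(8))**2 = (4 - 1/3)**2 = (11/3)**2 = 121/9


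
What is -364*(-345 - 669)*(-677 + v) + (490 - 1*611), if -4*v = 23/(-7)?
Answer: -249574927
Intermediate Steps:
v = 23/28 (v = -23/(4*(-7)) = -(-1)*23/28 = -¼*(-23/7) = 23/28 ≈ 0.82143)
-364*(-345 - 669)*(-677 + v) + (490 - 1*611) = -364*(-345 - 669)*(-677 + 23/28) + (490 - 1*611) = -(-369096)*(-18933)/28 + (490 - 611) = -364*9599031/14 - 121 = -249574806 - 121 = -249574927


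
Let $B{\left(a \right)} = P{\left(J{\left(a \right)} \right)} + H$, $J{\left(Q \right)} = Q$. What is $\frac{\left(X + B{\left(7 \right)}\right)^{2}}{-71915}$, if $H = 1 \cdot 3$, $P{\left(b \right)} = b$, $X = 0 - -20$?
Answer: $- \frac{180}{14383} \approx -0.012515$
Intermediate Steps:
$X = 20$ ($X = 0 + 20 = 20$)
$H = 3$
$B{\left(a \right)} = 3 + a$ ($B{\left(a \right)} = a + 3 = 3 + a$)
$\frac{\left(X + B{\left(7 \right)}\right)^{2}}{-71915} = \frac{\left(20 + \left(3 + 7\right)\right)^{2}}{-71915} = \left(20 + 10\right)^{2} \left(- \frac{1}{71915}\right) = 30^{2} \left(- \frac{1}{71915}\right) = 900 \left(- \frac{1}{71915}\right) = - \frac{180}{14383}$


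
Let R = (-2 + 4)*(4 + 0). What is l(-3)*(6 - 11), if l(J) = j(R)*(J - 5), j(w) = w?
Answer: 320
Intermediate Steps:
R = 8 (R = 2*4 = 8)
l(J) = -40 + 8*J (l(J) = 8*(J - 5) = 8*(-5 + J) = -40 + 8*J)
l(-3)*(6 - 11) = (-40 + 8*(-3))*(6 - 11) = (-40 - 24)*(-5) = -64*(-5) = 320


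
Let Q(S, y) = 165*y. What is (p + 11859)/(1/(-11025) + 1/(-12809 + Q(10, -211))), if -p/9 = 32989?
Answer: 149662613293200/58649 ≈ 2.5518e+9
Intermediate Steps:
p = -296901 (p = -9*32989 = -296901)
(p + 11859)/(1/(-11025) + 1/(-12809 + Q(10, -211))) = (-296901 + 11859)/(1/(-11025) + 1/(-12809 + 165*(-211))) = -285042/(-1/11025 + 1/(-12809 - 34815)) = -285042/(-1/11025 + 1/(-47624)) = -285042/(-1/11025 - 1/47624) = -285042/(-58649/525054600) = -285042*(-525054600/58649) = 149662613293200/58649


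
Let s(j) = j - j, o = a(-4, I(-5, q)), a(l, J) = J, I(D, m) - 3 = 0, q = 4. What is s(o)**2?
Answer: 0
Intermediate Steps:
I(D, m) = 3 (I(D, m) = 3 + 0 = 3)
o = 3
s(j) = 0
s(o)**2 = 0**2 = 0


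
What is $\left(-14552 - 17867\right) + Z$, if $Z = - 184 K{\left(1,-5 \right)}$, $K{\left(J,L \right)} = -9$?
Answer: $-30763$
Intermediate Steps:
$Z = 1656$ ($Z = \left(-184\right) \left(-9\right) = 1656$)
$\left(-14552 - 17867\right) + Z = \left(-14552 - 17867\right) + 1656 = -32419 + 1656 = -30763$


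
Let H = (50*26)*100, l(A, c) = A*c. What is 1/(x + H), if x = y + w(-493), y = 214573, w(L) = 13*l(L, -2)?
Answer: 1/357391 ≈ 2.7981e-6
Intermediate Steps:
w(L) = -26*L (w(L) = 13*(L*(-2)) = 13*(-2*L) = -26*L)
x = 227391 (x = 214573 - 26*(-493) = 214573 + 12818 = 227391)
H = 130000 (H = 1300*100 = 130000)
1/(x + H) = 1/(227391 + 130000) = 1/357391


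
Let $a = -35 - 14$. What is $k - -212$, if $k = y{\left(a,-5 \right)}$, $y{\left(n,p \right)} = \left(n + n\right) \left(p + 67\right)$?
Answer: $-5864$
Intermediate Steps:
$a = -49$
$y{\left(n,p \right)} = 2 n \left(67 + p\right)$
$k = -6076$ ($k = 2 \left(-49\right) \left(67 - 5\right) = 2 \left(-49\right) 62 = -6076$)
$k - -212 = -6076 - -212 = -6076 + 212 = -5864$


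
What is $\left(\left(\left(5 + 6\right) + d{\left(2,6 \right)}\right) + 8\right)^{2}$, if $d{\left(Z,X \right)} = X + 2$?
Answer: $729$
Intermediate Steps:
$d{\left(Z,X \right)} = 2 + X$
$\left(\left(\left(5 + 6\right) + d{\left(2,6 \right)}\right) + 8\right)^{2} = \left(\left(\left(5 + 6\right) + \left(2 + 6\right)\right) + 8\right)^{2} = \left(\left(11 + 8\right) + 8\right)^{2} = \left(19 + 8\right)^{2} = 27^{2} = 729$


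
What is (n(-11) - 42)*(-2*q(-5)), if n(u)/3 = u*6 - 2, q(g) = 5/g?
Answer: -492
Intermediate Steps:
n(u) = -6 + 18*u (n(u) = 3*(u*6 - 2) = 3*(6*u - 2) = 3*(-2 + 6*u) = -6 + 18*u)
(n(-11) - 42)*(-2*q(-5)) = ((-6 + 18*(-11)) - 42)*(-10/(-5)) = ((-6 - 198) - 42)*(-10*(-1)/5) = (-204 - 42)*(-2*(-1)) = -246*2 = -492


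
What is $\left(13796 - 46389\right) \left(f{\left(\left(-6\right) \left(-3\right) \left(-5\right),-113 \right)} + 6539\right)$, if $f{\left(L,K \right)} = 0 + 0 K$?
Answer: $-213125627$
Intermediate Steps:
$f{\left(L,K \right)} = 0$ ($f{\left(L,K \right)} = 0 + 0 = 0$)
$\left(13796 - 46389\right) \left(f{\left(\left(-6\right) \left(-3\right) \left(-5\right),-113 \right)} + 6539\right) = \left(13796 - 46389\right) \left(0 + 6539\right) = \left(-32593\right) 6539 = -213125627$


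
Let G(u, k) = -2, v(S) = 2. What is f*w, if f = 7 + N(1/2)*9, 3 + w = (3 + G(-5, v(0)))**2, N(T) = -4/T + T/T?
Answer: 112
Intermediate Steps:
N(T) = 1 - 4/T (N(T) = -4/T + 1 = 1 - 4/T)
w = -2 (w = -3 + (3 - 2)**2 = -3 + 1**2 = -3 + 1 = -2)
f = -56 (f = 7 + ((-4 + 1/2)/(1/2))*9 = 7 + (2*(-7/2))*9 = 7 - 7*9 = 7 - 63 = -56)
f*w = -56*(-2) = 112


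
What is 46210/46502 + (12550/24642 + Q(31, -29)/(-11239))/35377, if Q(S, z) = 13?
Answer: 113189692629309167/113903289487725813 ≈ 0.99374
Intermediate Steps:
46210/46502 + (12550/24642 + Q(31, -29)/(-11239))/35377 = 46210/46502 + (12550/24642 + 13/(-11239))/35377 = 46210*(1/46502) + (12550*(1/24642) + 13*(-1/11239))*(1/35377) = 23105/23251 + (6275/12321 - 13/11239)*(1/35377) = 23105/23251 + (70364552/138475719)*(1/35377) = 23105/23251 + 70364552/4898855511063 = 113189692629309167/113903289487725813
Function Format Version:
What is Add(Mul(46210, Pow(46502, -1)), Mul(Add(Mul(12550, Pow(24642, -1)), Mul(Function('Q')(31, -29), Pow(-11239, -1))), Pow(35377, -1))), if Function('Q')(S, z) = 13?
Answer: Rational(113189692629309167, 113903289487725813) ≈ 0.99374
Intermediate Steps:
Add(Mul(46210, Pow(46502, -1)), Mul(Add(Mul(12550, Pow(24642, -1)), Mul(Function('Q')(31, -29), Pow(-11239, -1))), Pow(35377, -1))) = Add(Mul(46210, Pow(46502, -1)), Mul(Add(Mul(12550, Pow(24642, -1)), Mul(13, Pow(-11239, -1))), Pow(35377, -1))) = Add(Mul(46210, Rational(1, 46502)), Mul(Add(Mul(12550, Rational(1, 24642)), Mul(13, Rational(-1, 11239))), Rational(1, 35377))) = Add(Rational(23105, 23251), Mul(Add(Rational(6275, 12321), Rational(-13, 11239)), Rational(1, 35377))) = Add(Rational(23105, 23251), Mul(Rational(70364552, 138475719), Rational(1, 35377))) = Add(Rational(23105, 23251), Rational(70364552, 4898855511063)) = Rational(113189692629309167, 113903289487725813)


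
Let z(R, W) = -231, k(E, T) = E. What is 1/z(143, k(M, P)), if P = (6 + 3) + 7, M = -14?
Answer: -1/231 ≈ -0.0043290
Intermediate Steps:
P = 16 (P = 9 + 7 = 16)
1/z(143, k(M, P)) = 1/(-231) = -1/231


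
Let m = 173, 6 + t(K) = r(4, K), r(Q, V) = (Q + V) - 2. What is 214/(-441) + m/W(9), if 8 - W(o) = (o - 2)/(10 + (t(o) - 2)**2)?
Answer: 1418537/63945 ≈ 22.184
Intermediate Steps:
r(Q, V) = -2 + Q + V
t(K) = -4 + K (t(K) = -6 + (-2 + 4 + K) = -6 + (2 + K) = -4 + K)
W(o) = 8 - (-2 + o)/(10 + (-6 + o)**2) (W(o) = 8 - (o - 2)/(10 + ((-4 + o) - 2)**2) = 8 - (-2 + o)/(10 + (-6 + o)**2))
214/(-441) + m/W(9) = 214/(-441) + 173/(((82 - 1*9 + 8*(-6 + 9)**2)/(10 + (-6 + 9)**2))) = 214*(-1/441) + 173/(((82 - 9 + 8*3**2)/(10 + 3**2))) = -214/441 + 173/(((82 - 9 + 8*9)/(10 + 9))) = -214/441 + 173/(((82 - 9 + 72)/19)) = -214/441 + 173/(((1/19)*145)) = -214/441 + 173/(145/19) = -214/441 + 173*(19/145) = -214/441 + 3287/145 = 1418537/63945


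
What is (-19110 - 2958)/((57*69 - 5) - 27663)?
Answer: 22068/23735 ≈ 0.92977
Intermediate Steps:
(-19110 - 2958)/((57*69 - 5) - 27663) = -22068/((3933 - 5) - 27663) = -22068/(3928 - 27663) = -22068/(-23735) = -22068*(-1/23735) = 22068/23735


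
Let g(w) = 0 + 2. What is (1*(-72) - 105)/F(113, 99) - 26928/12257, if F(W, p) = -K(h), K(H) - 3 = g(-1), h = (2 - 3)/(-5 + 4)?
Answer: 119697/3605 ≈ 33.203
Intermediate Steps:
g(w) = 2
h = 1 (h = -1/(-1) = -1*(-1) = 1)
K(H) = 5 (K(H) = 3 + 2 = 5)
F(W, p) = -5 (F(W, p) = -1*5 = -5)
(1*(-72) - 105)/F(113, 99) - 26928/12257 = (1*(-72) - 105)/(-5) - 26928/12257 = (-72 - 105)*(-⅕) - 26928*1/12257 = -177*(-⅕) - 1584/721 = 177/5 - 1584/721 = 119697/3605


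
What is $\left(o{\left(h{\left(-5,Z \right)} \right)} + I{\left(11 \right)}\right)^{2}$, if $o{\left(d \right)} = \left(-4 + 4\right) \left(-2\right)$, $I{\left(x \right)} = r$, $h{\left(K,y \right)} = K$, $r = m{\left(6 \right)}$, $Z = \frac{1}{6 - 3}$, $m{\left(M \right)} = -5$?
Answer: $25$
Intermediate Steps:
$Z = \frac{1}{3} \approx 0.33333$
$r = -5$
$I{\left(x \right)} = -5$
$o{\left(d \right)} = 0$ ($o{\left(d \right)} = 0 \left(-2\right) = 0$)
$\left(o{\left(h{\left(-5,Z \right)} \right)} + I{\left(11 \right)}\right)^{2} = \left(0 - 5\right)^{2} = \left(-5\right)^{2} = 25$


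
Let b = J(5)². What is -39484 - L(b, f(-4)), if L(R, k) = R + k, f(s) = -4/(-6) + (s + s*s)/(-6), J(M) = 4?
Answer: -118496/3 ≈ -39499.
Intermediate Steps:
b = 16 (b = 4² = 16)
f(s) = ⅔ - s/6 - s²/6 (f(s) = -4*(-⅙) + (s + s²)*(-⅙) = ⅔ + (-s/6 - s²/6) = ⅔ - s/6 - s²/6)
-39484 - L(b, f(-4)) = -39484 - (16 + (⅔ - ⅙*(-4) - ⅙*(-4)²)) = -39484 - (16 + (⅔ + ⅔ - ⅙*16)) = -39484 - (16 + (⅔ + ⅔ - 8/3)) = -39484 - (16 - 4/3) = -39484 - 1*44/3 = -39484 - 44/3 = -118496/3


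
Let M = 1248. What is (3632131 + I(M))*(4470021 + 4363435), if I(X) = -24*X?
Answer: 31819689700624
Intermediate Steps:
(3632131 + I(M))*(4470021 + 4363435) = (3632131 - 24*1248)*(4470021 + 4363435) = (3632131 - 29952)*8833456 = 3602179*8833456 = 31819689700624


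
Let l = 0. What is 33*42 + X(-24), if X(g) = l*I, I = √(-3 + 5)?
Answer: 1386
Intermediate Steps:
I = √2 ≈ 1.4142
X(g) = 0 (X(g) = 0*√2 = 0)
33*42 + X(-24) = 33*42 + 0 = 1386 + 0 = 1386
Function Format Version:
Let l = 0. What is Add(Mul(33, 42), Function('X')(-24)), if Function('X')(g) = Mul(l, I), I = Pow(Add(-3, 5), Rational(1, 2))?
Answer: 1386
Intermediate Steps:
I = Pow(2, Rational(1, 2)) ≈ 1.4142
Function('X')(g) = 0 (Function('X')(g) = Mul(0, Pow(2, Rational(1, 2))) = 0)
Add(Mul(33, 42), Function('X')(-24)) = Add(Mul(33, 42), 0) = Add(1386, 0) = 1386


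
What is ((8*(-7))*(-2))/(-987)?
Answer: -16/141 ≈ -0.11348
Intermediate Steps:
((8*(-7))*(-2))/(-987) = -56*(-2)*(-1/987) = 112*(-1/987) = -16/141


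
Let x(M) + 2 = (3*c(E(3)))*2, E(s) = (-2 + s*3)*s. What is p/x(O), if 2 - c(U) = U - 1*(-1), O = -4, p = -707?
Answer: 707/122 ≈ 5.7951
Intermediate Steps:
E(s) = s*(-2 + 3*s) (E(s) = (-2 + 3*s)*s = s*(-2 + 3*s))
c(U) = 1 - U (c(U) = 2 - (U - 1*(-1)) = 2 - (U + 1) = 2 - (1 + U) = 2 + (-1 - U) = 1 - U)
x(M) = -122 (x(M) = -2 + (3*(1 - 3*(-2 + 3*3)))*2 = -2 + (3*(1 - 3*(-2 + 9)))*2 = -2 + (3*(1 - 3*7))*2 = -2 + (3*(1 - 1*21))*2 = -2 + (3*(1 - 21))*2 = -2 + (3*(-20))*2 = -2 - 60*2 = -2 - 120 = -122)
p/x(O) = -707/(-122) = -707*(-1/122) = 707/122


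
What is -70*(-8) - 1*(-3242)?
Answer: 3802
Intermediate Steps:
-70*(-8) - 1*(-3242) = 560 + 3242 = 3802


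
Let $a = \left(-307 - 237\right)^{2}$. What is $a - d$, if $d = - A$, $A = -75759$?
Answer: $220177$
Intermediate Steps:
$d = 75759$ ($d = \left(-1\right) \left(-75759\right) = 75759$)
$a = 295936$ ($a = \left(-544\right)^{2} = 295936$)
$a - d = 295936 - 75759 = 220177$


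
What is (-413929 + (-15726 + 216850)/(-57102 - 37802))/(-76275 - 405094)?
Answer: 9820929735/11420960894 ≈ 0.85990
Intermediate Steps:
(-413929 + (-15726 + 216850)/(-57102 - 37802))/(-76275 - 405094) = (-413929 + 201124/(-94904))/(-481369) = (-413929 + 201124*(-1/94904))*(-1/481369) = (-413929 - 50281/23726)*(-1/481369) = -9820929735/23726*(-1/481369) = 9820929735/11420960894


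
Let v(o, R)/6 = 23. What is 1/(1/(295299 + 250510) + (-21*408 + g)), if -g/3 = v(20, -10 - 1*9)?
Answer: -545809/4902456437 ≈ -0.00011133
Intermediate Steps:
v(o, R) = 138 (v(o, R) = 6*23 = 138)
g = -414 (g = -3*138 = -414)
1/(1/(295299 + 250510) + (-21*408 + g)) = 1/(1/(295299 + 250510) + (-21*408 - 414)) = 1/(1/545809 + (-8568 - 414)) = 1/(1/545809 - 8982) = 1/(-4902456437/545809) = -545809/4902456437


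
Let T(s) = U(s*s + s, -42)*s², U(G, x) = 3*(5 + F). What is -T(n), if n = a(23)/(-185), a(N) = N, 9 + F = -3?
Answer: 11109/34225 ≈ 0.32459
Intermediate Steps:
F = -12 (F = -9 - 3 = -12)
U(G, x) = -21 (U(G, x) = 3*(5 - 12) = 3*(-7) = -21)
n = -23/185 (n = 23/(-185) = 23*(-1/185) = -23/185 ≈ -0.12432)
T(s) = -21*s²
-T(n) = -(-21)*(-23/185)² = -(-21)*529/34225 = -1*(-11109/34225) = 11109/34225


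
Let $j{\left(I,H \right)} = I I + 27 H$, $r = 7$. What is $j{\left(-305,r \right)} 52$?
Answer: $4847128$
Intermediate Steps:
$j{\left(I,H \right)} = I^{2} + 27 H$
$j{\left(-305,r \right)} 52 = \left(\left(-305\right)^{2} + 27 \cdot 7\right) 52 = \left(93025 + 189\right) 52 = 93214 \cdot 52 = 4847128$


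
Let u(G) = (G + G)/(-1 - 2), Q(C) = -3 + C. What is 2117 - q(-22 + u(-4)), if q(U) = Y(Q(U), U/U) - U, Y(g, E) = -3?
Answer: 6302/3 ≈ 2100.7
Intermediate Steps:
u(G) = -2*G/3 (u(G) = (2*G)/(-3) = (2*G)*(-⅓) = -2*G/3)
q(U) = -3 - U
2117 - q(-22 + u(-4)) = 2117 - (-3 - (-22 - ⅔*(-4))) = 2117 - (-3 - (-22 + 8/3)) = 2117 - (-3 - 1*(-58/3)) = 2117 - (-3 + 58/3) = 2117 - 1*49/3 = 2117 - 49/3 = 6302/3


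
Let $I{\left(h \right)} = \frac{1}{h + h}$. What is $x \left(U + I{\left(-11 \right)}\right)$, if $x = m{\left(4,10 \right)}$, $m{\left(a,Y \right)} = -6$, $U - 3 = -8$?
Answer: $\frac{333}{11} \approx 30.273$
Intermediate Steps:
$I{\left(h \right)} = \frac{1}{2 h}$
$U = -5$ ($U = 3 - 8 = -5$)
$x = -6$
$x \left(U + I{\left(-11 \right)}\right) = - 6 \left(-5 + \frac{1}{2 \left(-11\right)}\right) = - 6 \left(-5 + \frac{1}{2} \left(- \frac{1}{11}\right)\right) = - 6 \left(-5 - \frac{1}{22}\right) = \left(-6\right) \left(- \frac{111}{22}\right) = \frac{333}{11}$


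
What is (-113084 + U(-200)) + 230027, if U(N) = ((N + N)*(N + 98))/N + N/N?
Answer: 116740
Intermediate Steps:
U(N) = 197 + 2*N (U(N) = ((2*N)*(98 + N))/N + 1 = (2*N*(98 + N))/N + 1 = (196 + 2*N) + 1 = 197 + 2*N)
(-113084 + U(-200)) + 230027 = (-113084 + (197 + 2*(-200))) + 230027 = (-113084 + (197 - 400)) + 230027 = (-113084 - 203) + 230027 = -113287 + 230027 = 116740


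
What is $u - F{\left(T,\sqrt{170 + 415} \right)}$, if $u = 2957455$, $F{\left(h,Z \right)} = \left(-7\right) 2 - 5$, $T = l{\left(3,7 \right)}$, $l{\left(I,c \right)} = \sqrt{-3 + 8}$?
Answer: $2957474$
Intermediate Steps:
$l{\left(I,c \right)} = \sqrt{5}$
$T = \sqrt{5} \approx 2.2361$
$F{\left(h,Z \right)} = -19$ ($F{\left(h,Z \right)} = -14 - 5 = -19$)
$u - F{\left(T,\sqrt{170 + 415} \right)} = 2957455 - -19 = 2957455 + 19 = 2957474$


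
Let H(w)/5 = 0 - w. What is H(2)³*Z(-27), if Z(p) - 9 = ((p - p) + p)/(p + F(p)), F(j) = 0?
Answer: -10000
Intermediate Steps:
H(w) = -5*w (H(w) = 5*(0 - w) = 5*(-w) = -5*w)
Z(p) = 10 (Z(p) = 9 + ((p - p) + p)/(p + 0) = 9 + (0 + p)/p = 9 + p/p = 9 + 1 = 10)
H(2)³*Z(-27) = (-5*2)³*10 = (-10)³*10 = -1000*10 = -10000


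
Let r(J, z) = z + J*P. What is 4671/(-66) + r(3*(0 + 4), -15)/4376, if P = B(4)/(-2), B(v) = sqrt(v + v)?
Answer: -3406881/48136 - 3*sqrt(2)/1094 ≈ -70.780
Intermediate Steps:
B(v) = sqrt(2)*sqrt(v) (B(v) = sqrt(2*v) = sqrt(2)*sqrt(v))
P = -sqrt(2) (P = (sqrt(2)*sqrt(4))/(-2) = (sqrt(2)*2)*(-1/2) = (2*sqrt(2))*(-1/2) = -sqrt(2) ≈ -1.4142)
r(J, z) = z - J*sqrt(2) (r(J, z) = z + J*(-sqrt(2)) = z - J*sqrt(2))
4671/(-66) + r(3*(0 + 4), -15)/4376 = 4671/(-66) + (-15 - 3*(0 + 4)*sqrt(2))/4376 = 4671*(-1/66) + (-15 - 3*4*sqrt(2))*(1/4376) = -1557/22 + (-15 - 1*12*sqrt(2))*(1/4376) = -1557/22 + (-15 - 12*sqrt(2))*(1/4376) = -1557/22 + (-15/4376 - 3*sqrt(2)/1094) = -3406881/48136 - 3*sqrt(2)/1094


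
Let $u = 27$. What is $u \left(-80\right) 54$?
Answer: $-116640$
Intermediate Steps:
$u \left(-80\right) 54 = 27 \left(-80\right) 54 = \left(-2160\right) 54 = -116640$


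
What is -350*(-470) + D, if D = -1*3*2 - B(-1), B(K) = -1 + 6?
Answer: 164489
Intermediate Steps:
B(K) = 5
D = -11 (D = -1*3*2 - 1*5 = -3*2 - 5 = -6 - 5 = -11)
-350*(-470) + D = -350*(-470) - 11 = 164500 - 11 = 164489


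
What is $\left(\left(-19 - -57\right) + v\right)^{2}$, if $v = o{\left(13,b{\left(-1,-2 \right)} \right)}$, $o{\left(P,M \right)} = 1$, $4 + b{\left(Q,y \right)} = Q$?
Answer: $1521$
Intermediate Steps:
$b{\left(Q,y \right)} = -4 + Q$
$v = 1$
$\left(\left(-19 - -57\right) + v\right)^{2} = \left(\left(-19 - -57\right) + 1\right)^{2} = \left(\left(-19 + 57\right) + 1\right)^{2} = \left(38 + 1\right)^{2} = 39^{2} = 1521$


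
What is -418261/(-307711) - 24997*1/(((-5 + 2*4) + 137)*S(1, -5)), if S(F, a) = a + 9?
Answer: -1065375101/24616880 ≈ -43.278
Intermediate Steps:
S(F, a) = 9 + a
-418261/(-307711) - 24997*1/(((-5 + 2*4) + 137)*S(1, -5)) = -418261/(-307711) - 24997*1/((9 - 5)*((-5 + 2*4) + 137)) = -418261*(-1/307711) - 24997*1/(4*((-5 + 8) + 137)) = 418261/307711 - 24997*1/(4*(3 + 137)) = 418261/307711 - 24997/(4*140) = 418261/307711 - 24997/560 = 418261/307711 - 24997*1/560 = 418261/307711 - 3571/80 = -1065375101/24616880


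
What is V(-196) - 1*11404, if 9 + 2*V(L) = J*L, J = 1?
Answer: -23013/2 ≈ -11507.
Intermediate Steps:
V(L) = -9/2 + L/2 (V(L) = -9/2 + (1*L)/2 = -9/2 + L/2)
V(-196) - 1*11404 = (-9/2 + (½)*(-196)) - 1*11404 = (-9/2 - 98) - 11404 = -205/2 - 11404 = -23013/2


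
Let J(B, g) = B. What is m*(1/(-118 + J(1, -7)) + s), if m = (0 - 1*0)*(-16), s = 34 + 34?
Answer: 0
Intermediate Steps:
s = 68
m = 0 (m = (0 + 0)*(-16) = 0*(-16) = 0)
m*(1/(-118 + J(1, -7)) + s) = 0*(1/(-118 + 1) + 68) = 0*(1/(-117) + 68) = 0*(-1/117 + 68) = 0*(7955/117) = 0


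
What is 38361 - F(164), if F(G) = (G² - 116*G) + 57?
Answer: 30432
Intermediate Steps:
F(G) = 57 + G² - 116*G
38361 - F(164) = 38361 - (57 + 164² - 116*164) = 38361 - (57 + 26896 - 19024) = 38361 - 1*7929 = 38361 - 7929 = 30432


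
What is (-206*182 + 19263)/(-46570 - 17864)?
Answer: 18229/64434 ≈ 0.28291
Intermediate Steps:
(-206*182 + 19263)/(-46570 - 17864) = (-37492 + 19263)/(-64434) = -18229*(-1/64434) = 18229/64434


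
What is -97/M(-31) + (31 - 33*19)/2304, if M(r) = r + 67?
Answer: -189/64 ≈ -2.9531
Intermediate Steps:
M(r) = 67 + r
-97/M(-31) + (31 - 33*19)/2304 = -97/(67 - 31) + (31 - 33*19)/2304 = -97/36 + (31 - 627)*(1/2304) = -97*1/36 - 596*1/2304 = -97/36 - 149/576 = -189/64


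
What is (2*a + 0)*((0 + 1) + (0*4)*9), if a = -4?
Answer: -8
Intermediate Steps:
(2*a + 0)*((0 + 1) + (0*4)*9) = (2*(-4) + 0)*((0 + 1) + (0*4)*9) = (-8 + 0)*(1 + 0*9) = -8*(1 + 0) = -8*1 = -8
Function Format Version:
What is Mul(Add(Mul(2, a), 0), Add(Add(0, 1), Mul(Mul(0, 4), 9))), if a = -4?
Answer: -8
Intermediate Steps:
Mul(Add(Mul(2, a), 0), Add(Add(0, 1), Mul(Mul(0, 4), 9))) = Mul(Add(Mul(2, -4), 0), Add(Add(0, 1), Mul(Mul(0, 4), 9))) = Mul(Add(-8, 0), Add(1, Mul(0, 9))) = Mul(-8, Add(1, 0)) = Mul(-8, 1) = -8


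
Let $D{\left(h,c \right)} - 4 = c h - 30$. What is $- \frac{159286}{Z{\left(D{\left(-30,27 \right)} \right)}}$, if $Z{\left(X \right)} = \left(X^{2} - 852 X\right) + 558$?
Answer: $- \frac{79643}{705863} \approx -0.11283$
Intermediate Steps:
$D{\left(h,c \right)} = -26 + c h$ ($D{\left(h,c \right)} = 4 + \left(c h - 30\right) = 4 + \left(-30 + c h\right) = -26 + c h$)
$Z{\left(X \right)} = 558 + X^{2} - 852 X$
$- \frac{159286}{Z{\left(D{\left(-30,27 \right)} \right)}} = - \frac{159286}{558 + \left(-26 + 27 \left(-30\right)\right)^{2} - 852 \left(-26 + 27 \left(-30\right)\right)} = - \frac{159286}{558 + \left(-26 - 810\right)^{2} - 852 \left(-26 - 810\right)} = - \frac{159286}{558 + \left(-836\right)^{2} - -712272} = - \frac{159286}{558 + 698896 + 712272} = - \frac{159286}{1411726} = \left(-159286\right) \frac{1}{1411726} = - \frac{79643}{705863}$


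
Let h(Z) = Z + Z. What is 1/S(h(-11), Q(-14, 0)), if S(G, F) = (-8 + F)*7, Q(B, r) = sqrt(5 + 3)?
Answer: -1/49 - sqrt(2)/196 ≈ -0.027624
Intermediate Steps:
Q(B, r) = 2*sqrt(2) (Q(B, r) = sqrt(8) = 2*sqrt(2))
h(Z) = 2*Z
S(G, F) = -56 + 7*F
1/S(h(-11), Q(-14, 0)) = 1/(-56 + 7*(2*sqrt(2))) = 1/(-56 + 14*sqrt(2))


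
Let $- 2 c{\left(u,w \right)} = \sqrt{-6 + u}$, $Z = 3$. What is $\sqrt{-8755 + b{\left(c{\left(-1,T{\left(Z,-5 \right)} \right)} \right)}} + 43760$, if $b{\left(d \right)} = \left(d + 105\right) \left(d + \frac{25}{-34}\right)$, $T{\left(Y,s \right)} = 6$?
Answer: $43760 + \frac{\sqrt{-10212053 - 60265 i \sqrt{7}}}{34} \approx 43761.0 - 93.992 i$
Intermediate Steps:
$c{\left(u,w \right)} = - \frac{\sqrt{-6 + u}}{2}$
$b{\left(d \right)} = \left(105 + d\right) \left(- \frac{25}{34} + d\right)$ ($b{\left(d \right)} = \left(105 + d\right) \left(d + 25 \left(- \frac{1}{34}\right)\right) = \left(105 + d\right) \left(d - \frac{25}{34}\right) = \left(105 + d\right) \left(- \frac{25}{34} + d\right)$)
$\sqrt{-8755 + b{\left(c{\left(-1,T{\left(Z,-5 \right)} \right)} \right)}} + 43760 = \sqrt{-8755 + \left(- \frac{2625}{34} + \left(- \frac{\sqrt{-6 - 1}}{2}\right)^{2} + \frac{3545 \left(- \frac{\sqrt{-6 - 1}}{2}\right)}{34}\right)} + 43760 = \sqrt{-8755 + \left(- \frac{2625}{34} + \left(- \frac{\sqrt{-7}}{2}\right)^{2} + \frac{3545 \left(- \frac{\sqrt{-7}}{2}\right)}{34}\right)} + 43760 = \sqrt{-8755 + \left(- \frac{2625}{34} + \left(- \frac{i \sqrt{7}}{2}\right)^{2} + \frac{3545 \left(- \frac{i \sqrt{7}}{2}\right)}{34}\right)} + 43760 = \sqrt{-8755 - \left(\frac{5369}{68} + \frac{3545 i \sqrt{7}}{68}\right)} + 43760 = \sqrt{- \frac{600709}{68} - \frac{3545 i \sqrt{7}}{68}} + 43760 = 43760 + \sqrt{- \frac{600709}{68} - \frac{3545 i \sqrt{7}}{68}}$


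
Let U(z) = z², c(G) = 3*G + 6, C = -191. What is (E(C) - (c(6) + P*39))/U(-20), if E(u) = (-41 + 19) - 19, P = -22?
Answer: 793/400 ≈ 1.9825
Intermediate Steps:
c(G) = 6 + 3*G
E(u) = -41 (E(u) = -22 - 19 = -41)
(E(C) - (c(6) + P*39))/U(-20) = (-41 - ((6 + 3*6) - 22*39))/((-20)²) = (-41 - ((6 + 18) - 858))/400 = (-41 - (24 - 858))*(1/400) = (-41 - 1*(-834))*(1/400) = (-41 + 834)*(1/400) = 793*(1/400) = 793/400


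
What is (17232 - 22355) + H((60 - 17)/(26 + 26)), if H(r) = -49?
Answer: -5172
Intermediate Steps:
(17232 - 22355) + H((60 - 17)/(26 + 26)) = (17232 - 22355) - 49 = -5123 - 49 = -5172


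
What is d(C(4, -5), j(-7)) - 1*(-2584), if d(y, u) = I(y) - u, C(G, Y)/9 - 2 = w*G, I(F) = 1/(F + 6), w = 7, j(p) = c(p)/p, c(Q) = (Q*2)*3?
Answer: 711529/276 ≈ 2578.0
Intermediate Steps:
c(Q) = 6*Q (c(Q) = (2*Q)*3 = 6*Q)
j(p) = 6 (j(p) = (6*p)/p = 6)
I(F) = 1/(6 + F)
C(G, Y) = 18 + 63*G (C(G, Y) = 18 + 9*(7*G) = 18 + 63*G)
d(y, u) = 1/(6 + y) - u
d(C(4, -5), j(-7)) - 1*(-2584) = (1 - 1*6*(6 + (18 + 63*4)))/(6 + (18 + 63*4)) - 1*(-2584) = (1 - 1*6*(6 + (18 + 252)))/(6 + (18 + 252)) + 2584 = (1 - 1*6*(6 + 270))/(6 + 270) + 2584 = (1 - 1*6*276)/276 + 2584 = (1 - 1656)/276 + 2584 = (1/276)*(-1655) + 2584 = -1655/276 + 2584 = 711529/276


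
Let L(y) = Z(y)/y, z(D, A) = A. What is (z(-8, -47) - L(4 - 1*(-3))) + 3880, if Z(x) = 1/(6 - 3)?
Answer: 80492/21 ≈ 3833.0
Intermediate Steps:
Z(x) = ⅓ (Z(x) = 1/3 = ⅓)
L(y) = 1/(3*y)
(z(-8, -47) - L(4 - 1*(-3))) + 3880 = (-47 - 1/(3*(4 - 1*(-3)))) + 3880 = (-47 - 1/(3*(4 + 3))) + 3880 = (-47 - 1/(3*7)) + 3880 = (-47 - 1*1/21) + 3880 = (-47 - 1/21) + 3880 = -988/21 + 3880 = 80492/21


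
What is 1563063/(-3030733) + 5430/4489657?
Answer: -7001159859201/13606951628581 ≈ -0.51453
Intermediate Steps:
1563063/(-3030733) + 5430/4489657 = 1563063*(-1/3030733) + 5430*(1/4489657) = -1563063/3030733 + 5430/4489657 = -7001159859201/13606951628581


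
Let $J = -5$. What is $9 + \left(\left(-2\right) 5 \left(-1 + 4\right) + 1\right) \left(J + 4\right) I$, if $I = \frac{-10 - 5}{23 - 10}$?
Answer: $- \frac{318}{13} \approx -24.462$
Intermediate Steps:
$I = - \frac{15}{13} \approx -1.1538$
$9 + \left(\left(-2\right) 5 \left(-1 + 4\right) + 1\right) \left(J + 4\right) I = 9 + \left(\left(-2\right) 5 \left(-1 + 4\right) + 1\right) \left(-5 + 4\right) \left(- \frac{15}{13}\right) = 9 + \left(\left(-10\right) 3 + 1\right) \left(-1\right) \left(- \frac{15}{13}\right) = 9 + \left(-30 + 1\right) \left(-1\right) \left(- \frac{15}{13}\right) = 9 + \left(-29\right) \left(-1\right) \left(- \frac{15}{13}\right) = 9 + 29 \left(- \frac{15}{13}\right) = 9 - \frac{435}{13} = - \frac{318}{13}$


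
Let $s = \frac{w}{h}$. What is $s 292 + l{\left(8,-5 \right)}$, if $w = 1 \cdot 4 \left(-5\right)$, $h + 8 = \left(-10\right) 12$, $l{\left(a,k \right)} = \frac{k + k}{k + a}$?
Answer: $\frac{1015}{24} \approx 42.292$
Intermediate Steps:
$l{\left(a,k \right)} = \frac{2 k}{a + k}$
$h = -128$ ($h = -8 - 120 = -128$)
$w = -20$ ($w = 4 \left(-5\right) = -20$)
$s = \frac{5}{32}$ ($s = - \frac{20}{-128} = \left(-20\right) \left(- \frac{1}{128}\right) = \frac{5}{32} \approx 0.15625$)
$s 292 + l{\left(8,-5 \right)} = \frac{5}{32} \cdot 292 + 2 \left(-5\right) \frac{1}{8 - 5} = \frac{365}{8} + 2 \left(-5\right) \frac{1}{3} = \frac{365}{8} - \frac{10}{3} = \frac{1015}{24}$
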